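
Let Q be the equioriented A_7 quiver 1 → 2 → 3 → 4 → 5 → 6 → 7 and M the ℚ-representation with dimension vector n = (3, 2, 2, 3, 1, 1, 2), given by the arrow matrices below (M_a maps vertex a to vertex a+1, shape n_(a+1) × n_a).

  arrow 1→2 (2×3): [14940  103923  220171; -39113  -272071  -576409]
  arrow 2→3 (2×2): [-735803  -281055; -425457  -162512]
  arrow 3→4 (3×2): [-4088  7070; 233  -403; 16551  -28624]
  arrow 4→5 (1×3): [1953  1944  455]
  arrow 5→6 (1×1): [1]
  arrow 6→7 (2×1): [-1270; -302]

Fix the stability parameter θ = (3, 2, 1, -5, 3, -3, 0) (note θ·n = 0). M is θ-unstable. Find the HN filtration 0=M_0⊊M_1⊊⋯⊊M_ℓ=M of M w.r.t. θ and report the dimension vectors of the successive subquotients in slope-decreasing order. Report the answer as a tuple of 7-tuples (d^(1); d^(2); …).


Barcode: M ≅ I[1,1], I[1,4], I[1,7], I[4,4], I[7,7]. HN layers by μ_θ (5 steps, strictly decreasing):
  μ^(1)=3; μ^(2)=1/4; μ^(3)=1/7; μ^(4)=0; μ^(5)=-5

((1, 0, 0, 0, 0, 0, 0); (1, 1, 1, 1, 0, 0, 0); (1, 1, 1, 1, 1, 1, 1); (0, 0, 0, 0, 0, 0, 1); (0, 0, 0, 1, 0, 0, 0))


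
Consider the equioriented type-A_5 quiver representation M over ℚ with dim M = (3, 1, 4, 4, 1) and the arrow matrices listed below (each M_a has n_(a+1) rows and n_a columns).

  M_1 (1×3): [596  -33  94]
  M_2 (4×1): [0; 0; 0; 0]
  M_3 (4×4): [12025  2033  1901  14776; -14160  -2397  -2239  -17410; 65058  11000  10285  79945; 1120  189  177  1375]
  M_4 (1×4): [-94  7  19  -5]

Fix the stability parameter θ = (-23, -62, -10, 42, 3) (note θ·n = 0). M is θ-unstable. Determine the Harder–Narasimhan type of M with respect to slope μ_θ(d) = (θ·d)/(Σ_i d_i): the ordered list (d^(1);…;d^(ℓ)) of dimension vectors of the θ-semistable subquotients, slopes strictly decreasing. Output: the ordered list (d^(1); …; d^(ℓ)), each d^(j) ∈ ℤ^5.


Interval decomposition of M: I[1,1]^2, I[1,2], I[3,4]^3, I[3,5].
HN type (ℓ=5): μ^(1)=42; μ^(2)=45/2; μ^(3)=-10; μ^(4)=-23; μ^(5)=-85/2

((0, 0, 0, 3, 0); (0, 0, 0, 1, 1); (0, 0, 4, 0, 0); (2, 0, 0, 0, 0); (1, 1, 0, 0, 0))


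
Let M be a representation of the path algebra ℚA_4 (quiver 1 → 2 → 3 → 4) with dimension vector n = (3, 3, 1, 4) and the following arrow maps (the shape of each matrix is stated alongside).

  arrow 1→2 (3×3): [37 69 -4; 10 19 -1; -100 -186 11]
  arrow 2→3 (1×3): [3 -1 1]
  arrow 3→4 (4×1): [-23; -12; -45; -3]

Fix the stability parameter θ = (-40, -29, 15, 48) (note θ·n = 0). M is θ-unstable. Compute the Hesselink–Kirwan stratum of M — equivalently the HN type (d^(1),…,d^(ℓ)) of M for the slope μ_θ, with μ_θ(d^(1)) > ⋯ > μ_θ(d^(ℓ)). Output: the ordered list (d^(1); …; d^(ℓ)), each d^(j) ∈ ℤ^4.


Interval decomposition of M: I[1,2]^2, I[1,4], I[4,4]^3.
HN type (ℓ=4): μ^(1)=48; μ^(2)=15; μ^(3)=-29; μ^(4)=-40

((0, 0, 0, 4); (0, 0, 1, 0); (0, 3, 0, 0); (3, 0, 0, 0))


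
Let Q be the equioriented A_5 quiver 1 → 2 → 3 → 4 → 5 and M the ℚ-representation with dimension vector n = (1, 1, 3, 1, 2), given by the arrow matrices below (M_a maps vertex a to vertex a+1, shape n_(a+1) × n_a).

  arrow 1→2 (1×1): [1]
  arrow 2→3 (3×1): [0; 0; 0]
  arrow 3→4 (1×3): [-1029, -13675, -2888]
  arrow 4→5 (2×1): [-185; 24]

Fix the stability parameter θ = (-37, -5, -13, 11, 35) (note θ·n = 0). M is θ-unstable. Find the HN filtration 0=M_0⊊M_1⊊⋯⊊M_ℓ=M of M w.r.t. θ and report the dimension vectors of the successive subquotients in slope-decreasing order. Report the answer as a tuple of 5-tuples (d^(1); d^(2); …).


Via rank(M_{q-1}∘⋯∘M_p): M ≅ I[1,2], I[3,3]^2, I[3,5], I[5,5].
μ_θ-semistable layers: μ^(1)=35; μ^(2)=11; μ^(3)=-5; μ^(4)=-13; μ^(5)=-37

((0, 0, 0, 0, 2); (0, 0, 0, 1, 0); (0, 1, 0, 0, 0); (0, 0, 3, 0, 0); (1, 0, 0, 0, 0))


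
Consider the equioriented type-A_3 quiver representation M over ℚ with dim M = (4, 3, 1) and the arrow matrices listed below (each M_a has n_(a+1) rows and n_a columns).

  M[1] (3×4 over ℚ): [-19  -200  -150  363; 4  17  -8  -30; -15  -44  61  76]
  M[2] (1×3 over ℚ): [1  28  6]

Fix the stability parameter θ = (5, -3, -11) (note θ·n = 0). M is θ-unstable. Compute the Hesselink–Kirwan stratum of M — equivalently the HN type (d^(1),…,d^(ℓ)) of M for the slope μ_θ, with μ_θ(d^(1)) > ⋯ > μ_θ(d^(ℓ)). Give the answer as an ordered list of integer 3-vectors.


Via rank(M_{q-1}∘⋯∘M_p): M ≅ I[1,1], I[1,2]^2, I[1,3].
μ_θ-semistable layers: μ^(1)=5; μ^(2)=1; μ^(3)=-3

((1, 0, 0); (2, 2, 0); (1, 1, 1))


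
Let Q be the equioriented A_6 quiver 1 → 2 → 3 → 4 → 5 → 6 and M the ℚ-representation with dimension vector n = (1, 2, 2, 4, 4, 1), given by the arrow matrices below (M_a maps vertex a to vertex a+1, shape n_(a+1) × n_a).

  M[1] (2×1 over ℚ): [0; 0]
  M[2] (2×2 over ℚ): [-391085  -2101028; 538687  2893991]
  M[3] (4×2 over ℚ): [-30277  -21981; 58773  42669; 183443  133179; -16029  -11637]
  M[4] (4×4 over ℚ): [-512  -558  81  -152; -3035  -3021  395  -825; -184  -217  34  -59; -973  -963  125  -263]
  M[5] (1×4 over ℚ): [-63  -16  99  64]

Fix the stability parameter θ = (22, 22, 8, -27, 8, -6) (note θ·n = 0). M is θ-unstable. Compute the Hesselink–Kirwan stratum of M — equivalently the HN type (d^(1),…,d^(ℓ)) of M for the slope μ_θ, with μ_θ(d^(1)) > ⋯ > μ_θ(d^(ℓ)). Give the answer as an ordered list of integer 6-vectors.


Via rank(M_{q-1}∘⋯∘M_p): M ≅ I[1,1], I[2,3], I[2,6], I[4,4], I[4,5]^2, I[5,5].
μ_θ-semistable layers: μ^(1)=22; μ^(2)=15; μ^(3)=8; μ^(4)=1; μ^(5)=-27

((1, 0, 0, 0, 0, 0); (0, 1, 1, 0, 0, 0); (0, 0, 0, 0, 3, 0); (0, 1, 1, 1, 1, 1); (0, 0, 0, 3, 0, 0))


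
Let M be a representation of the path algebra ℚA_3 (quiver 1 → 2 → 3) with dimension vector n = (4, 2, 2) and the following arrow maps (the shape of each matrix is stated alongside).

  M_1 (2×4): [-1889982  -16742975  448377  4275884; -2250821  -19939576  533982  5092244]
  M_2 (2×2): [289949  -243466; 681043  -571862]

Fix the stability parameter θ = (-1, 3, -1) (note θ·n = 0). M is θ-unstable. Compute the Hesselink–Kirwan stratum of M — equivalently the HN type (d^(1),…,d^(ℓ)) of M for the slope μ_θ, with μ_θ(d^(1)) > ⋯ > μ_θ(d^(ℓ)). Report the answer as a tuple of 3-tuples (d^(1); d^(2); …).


Via rank(M_{q-1}∘⋯∘M_p): M ≅ I[1,1]^2, I[1,2], I[1,3], I[3,3].
μ_θ-semistable layers: μ^(1)=3; μ^(2)=1; μ^(3)=-1

((0, 1, 0); (0, 1, 1); (4, 0, 1))


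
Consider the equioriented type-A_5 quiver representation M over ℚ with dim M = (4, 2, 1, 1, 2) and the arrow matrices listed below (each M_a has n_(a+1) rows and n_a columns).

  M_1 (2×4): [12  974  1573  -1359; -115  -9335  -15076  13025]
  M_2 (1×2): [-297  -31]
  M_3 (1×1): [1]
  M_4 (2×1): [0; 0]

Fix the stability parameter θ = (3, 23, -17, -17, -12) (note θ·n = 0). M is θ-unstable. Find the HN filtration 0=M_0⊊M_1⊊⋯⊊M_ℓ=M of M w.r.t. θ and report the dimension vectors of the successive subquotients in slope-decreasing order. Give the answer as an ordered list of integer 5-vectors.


Interval decomposition of M: I[1,1]^2, I[1,2], I[1,4], I[5,5]^2.
HN type (ℓ=4): μ^(1)=23; μ^(2)=3; μ^(3)=-2; μ^(4)=-12

((0, 1, 0, 0, 0); (3, 0, 0, 0, 0); (1, 1, 1, 1, 0); (0, 0, 0, 0, 2))


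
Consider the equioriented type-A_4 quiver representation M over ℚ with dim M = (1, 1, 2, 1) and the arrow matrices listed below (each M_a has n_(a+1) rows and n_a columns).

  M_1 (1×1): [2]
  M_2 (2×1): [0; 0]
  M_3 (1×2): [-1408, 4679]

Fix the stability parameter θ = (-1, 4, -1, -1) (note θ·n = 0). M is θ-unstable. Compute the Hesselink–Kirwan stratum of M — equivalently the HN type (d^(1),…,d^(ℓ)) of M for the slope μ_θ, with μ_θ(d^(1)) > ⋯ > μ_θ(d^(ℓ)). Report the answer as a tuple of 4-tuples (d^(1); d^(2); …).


Barcode: M ≅ I[1,2], I[3,3], I[3,4]. HN layers by μ_θ (2 steps, strictly decreasing):
  μ^(1)=4; μ^(2)=-1

((0, 1, 0, 0); (1, 0, 2, 1))


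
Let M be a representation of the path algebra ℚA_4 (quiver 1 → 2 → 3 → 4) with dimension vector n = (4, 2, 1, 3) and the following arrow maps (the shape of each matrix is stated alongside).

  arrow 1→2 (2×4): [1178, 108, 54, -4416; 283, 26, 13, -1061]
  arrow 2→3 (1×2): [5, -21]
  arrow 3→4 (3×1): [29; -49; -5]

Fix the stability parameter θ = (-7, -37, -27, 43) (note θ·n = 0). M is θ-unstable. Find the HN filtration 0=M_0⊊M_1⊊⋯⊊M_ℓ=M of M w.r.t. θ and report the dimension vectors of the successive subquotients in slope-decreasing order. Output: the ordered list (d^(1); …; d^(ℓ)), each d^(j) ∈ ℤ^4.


Via rank(M_{q-1}∘⋯∘M_p): M ≅ I[1,1]^2, I[1,2], I[1,4], I[4,4]^2.
μ_θ-semistable layers: μ^(1)=43; μ^(2)=-7; μ^(3)=-22; μ^(4)=-71/3

((0, 0, 0, 3); (2, 0, 0, 0); (1, 1, 0, 0); (1, 1, 1, 0))


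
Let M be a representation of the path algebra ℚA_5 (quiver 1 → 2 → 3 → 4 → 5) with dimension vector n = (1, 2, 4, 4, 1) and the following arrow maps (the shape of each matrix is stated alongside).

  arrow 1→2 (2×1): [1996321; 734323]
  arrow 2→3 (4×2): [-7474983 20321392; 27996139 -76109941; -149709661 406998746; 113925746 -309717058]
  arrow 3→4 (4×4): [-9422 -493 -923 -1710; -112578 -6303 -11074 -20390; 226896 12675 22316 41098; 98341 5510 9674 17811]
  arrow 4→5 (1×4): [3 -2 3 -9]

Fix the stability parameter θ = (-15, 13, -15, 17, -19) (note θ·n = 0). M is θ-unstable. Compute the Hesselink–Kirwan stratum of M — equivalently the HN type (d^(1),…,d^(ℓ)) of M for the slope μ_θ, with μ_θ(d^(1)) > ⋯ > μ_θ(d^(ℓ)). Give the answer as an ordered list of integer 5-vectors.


Via rank(M_{q-1}∘⋯∘M_p): M ≅ I[1,5], I[2,4], I[3,4]^2.
μ_θ-semistable layers: μ^(1)=17; μ^(2)=-1; μ^(3)=-15

((0, 0, 0, 3, 0); (0, 2, 2, 1, 1); (1, 0, 2, 0, 0))


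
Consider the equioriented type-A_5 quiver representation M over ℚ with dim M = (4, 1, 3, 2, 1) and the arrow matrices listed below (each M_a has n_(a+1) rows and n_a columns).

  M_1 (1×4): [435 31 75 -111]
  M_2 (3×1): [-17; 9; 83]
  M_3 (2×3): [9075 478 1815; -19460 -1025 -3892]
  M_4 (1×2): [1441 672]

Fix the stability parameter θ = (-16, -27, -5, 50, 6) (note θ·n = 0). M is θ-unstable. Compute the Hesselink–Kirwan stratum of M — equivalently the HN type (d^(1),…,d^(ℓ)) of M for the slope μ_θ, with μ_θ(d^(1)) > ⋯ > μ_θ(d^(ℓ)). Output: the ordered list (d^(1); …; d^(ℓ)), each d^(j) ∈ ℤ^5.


Interval decomposition of M: I[1,1]^3, I[1,4], I[3,3], I[3,5].
HN type (ℓ=5): μ^(1)=50; μ^(2)=28; μ^(3)=-5; μ^(4)=-16; μ^(5)=-43/2

((0, 0, 0, 1, 0); (0, 0, 0, 1, 1); (0, 0, 3, 0, 0); (3, 0, 0, 0, 0); (1, 1, 0, 0, 0))


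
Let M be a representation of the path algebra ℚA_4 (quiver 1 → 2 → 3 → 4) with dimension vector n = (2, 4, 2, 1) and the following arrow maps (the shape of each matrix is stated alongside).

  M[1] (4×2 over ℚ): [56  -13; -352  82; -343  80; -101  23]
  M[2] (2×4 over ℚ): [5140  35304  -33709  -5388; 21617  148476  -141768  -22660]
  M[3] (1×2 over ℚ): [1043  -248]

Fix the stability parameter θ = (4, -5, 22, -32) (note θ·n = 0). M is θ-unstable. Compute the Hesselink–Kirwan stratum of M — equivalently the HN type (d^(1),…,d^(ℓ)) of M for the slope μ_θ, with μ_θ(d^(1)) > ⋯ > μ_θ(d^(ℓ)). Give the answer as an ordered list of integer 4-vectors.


Barcode: M ≅ I[1,3], I[1,4], I[2,2]^2. HN layers by μ_θ (4 steps, strictly decreasing):
  μ^(1)=22; μ^(2)=-1/2; μ^(3)=-11/4; μ^(4)=-5

((0, 0, 1, 0); (1, 1, 0, 0); (1, 1, 1, 1); (0, 2, 0, 0))


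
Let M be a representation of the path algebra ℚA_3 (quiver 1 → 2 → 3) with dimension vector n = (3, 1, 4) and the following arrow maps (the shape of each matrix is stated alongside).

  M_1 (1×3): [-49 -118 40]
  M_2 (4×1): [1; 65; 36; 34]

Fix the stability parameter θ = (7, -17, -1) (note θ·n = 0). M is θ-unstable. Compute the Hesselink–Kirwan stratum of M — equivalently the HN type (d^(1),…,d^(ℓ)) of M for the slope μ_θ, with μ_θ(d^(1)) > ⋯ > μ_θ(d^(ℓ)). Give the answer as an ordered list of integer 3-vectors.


Interval decomposition of M: I[1,1]^2, I[1,3], I[3,3]^3.
HN type (ℓ=3): μ^(1)=7; μ^(2)=-1; μ^(3)=-5

((2, 0, 0); (0, 0, 4); (1, 1, 0))


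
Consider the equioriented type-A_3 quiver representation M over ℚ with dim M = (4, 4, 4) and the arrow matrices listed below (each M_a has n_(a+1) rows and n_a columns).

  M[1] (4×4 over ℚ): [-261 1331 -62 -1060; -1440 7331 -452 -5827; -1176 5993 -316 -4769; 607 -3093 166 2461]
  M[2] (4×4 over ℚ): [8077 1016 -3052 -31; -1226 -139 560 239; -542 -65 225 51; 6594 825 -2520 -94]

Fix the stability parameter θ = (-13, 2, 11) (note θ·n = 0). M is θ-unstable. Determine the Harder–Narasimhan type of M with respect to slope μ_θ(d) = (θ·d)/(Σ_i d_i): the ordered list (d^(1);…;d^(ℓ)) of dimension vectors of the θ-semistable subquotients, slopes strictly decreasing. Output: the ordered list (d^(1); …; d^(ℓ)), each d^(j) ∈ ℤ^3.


Barcode: M ≅ I[1,1], I[1,3]^3, I[2,3]. HN layers by μ_θ (3 steps, strictly decreasing):
  μ^(1)=11; μ^(2)=2; μ^(3)=-13

((0, 0, 4); (0, 4, 0); (4, 0, 0))


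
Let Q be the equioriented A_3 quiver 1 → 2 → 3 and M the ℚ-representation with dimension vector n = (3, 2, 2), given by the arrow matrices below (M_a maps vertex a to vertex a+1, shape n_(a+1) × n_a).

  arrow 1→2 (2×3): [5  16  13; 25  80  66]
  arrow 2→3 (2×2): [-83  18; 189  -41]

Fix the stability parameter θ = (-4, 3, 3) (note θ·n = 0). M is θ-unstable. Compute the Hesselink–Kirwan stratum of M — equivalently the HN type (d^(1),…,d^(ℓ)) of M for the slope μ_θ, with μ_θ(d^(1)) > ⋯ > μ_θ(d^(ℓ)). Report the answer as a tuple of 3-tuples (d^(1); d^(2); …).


Via rank(M_{q-1}∘⋯∘M_p): M ≅ I[1,1], I[1,3]^2.
μ_θ-semistable layers: μ^(1)=3; μ^(2)=-4

((0, 2, 2); (3, 0, 0))


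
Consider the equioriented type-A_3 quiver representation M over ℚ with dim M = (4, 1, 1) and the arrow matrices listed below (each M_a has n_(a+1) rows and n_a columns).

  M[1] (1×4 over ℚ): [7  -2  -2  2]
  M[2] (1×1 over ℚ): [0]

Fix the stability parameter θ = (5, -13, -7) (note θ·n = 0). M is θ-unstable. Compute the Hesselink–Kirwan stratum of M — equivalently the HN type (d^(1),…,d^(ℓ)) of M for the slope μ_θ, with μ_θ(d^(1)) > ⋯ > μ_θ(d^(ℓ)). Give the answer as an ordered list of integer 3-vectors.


Interval decomposition of M: I[1,1]^3, I[1,2], I[3,3].
HN type (ℓ=3): μ^(1)=5; μ^(2)=-4; μ^(3)=-7

((3, 0, 0); (1, 1, 0); (0, 0, 1))


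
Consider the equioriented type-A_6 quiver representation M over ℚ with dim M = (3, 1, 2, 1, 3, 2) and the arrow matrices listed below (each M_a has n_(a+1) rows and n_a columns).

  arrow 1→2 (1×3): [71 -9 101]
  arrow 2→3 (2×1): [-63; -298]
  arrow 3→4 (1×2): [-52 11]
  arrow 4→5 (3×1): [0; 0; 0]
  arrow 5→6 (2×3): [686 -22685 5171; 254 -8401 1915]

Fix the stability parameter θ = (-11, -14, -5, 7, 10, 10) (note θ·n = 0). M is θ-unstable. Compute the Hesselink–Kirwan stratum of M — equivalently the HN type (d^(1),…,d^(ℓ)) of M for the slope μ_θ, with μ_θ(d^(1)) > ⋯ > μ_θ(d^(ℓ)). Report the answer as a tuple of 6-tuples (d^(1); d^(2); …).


Interval decomposition of M: I[1,1]^2, I[1,4], I[3,3], I[5,5], I[5,6]^2.
HN type (ℓ=5): μ^(1)=10; μ^(2)=7; μ^(3)=-5; μ^(4)=-11; μ^(5)=-25/2

((0, 0, 0, 0, 3, 2); (0, 0, 0, 1, 0, 0); (0, 0, 2, 0, 0, 0); (2, 0, 0, 0, 0, 0); (1, 1, 0, 0, 0, 0))


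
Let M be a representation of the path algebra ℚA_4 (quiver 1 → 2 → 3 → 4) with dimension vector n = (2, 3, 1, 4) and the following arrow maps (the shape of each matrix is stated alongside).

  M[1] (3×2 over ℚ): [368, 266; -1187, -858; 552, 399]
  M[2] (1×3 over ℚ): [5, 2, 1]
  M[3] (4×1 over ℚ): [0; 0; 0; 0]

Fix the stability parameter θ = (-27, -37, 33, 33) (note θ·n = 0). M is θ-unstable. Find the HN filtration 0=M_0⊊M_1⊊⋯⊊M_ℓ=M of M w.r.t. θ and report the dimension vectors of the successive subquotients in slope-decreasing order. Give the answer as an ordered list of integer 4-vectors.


Via rank(M_{q-1}∘⋯∘M_p): M ≅ I[1,2], I[1,3], I[2,2], I[4,4]^4.
μ_θ-semistable layers: μ^(1)=33; μ^(2)=-32; μ^(3)=-37

((0, 0, 1, 4); (2, 2, 0, 0); (0, 1, 0, 0))


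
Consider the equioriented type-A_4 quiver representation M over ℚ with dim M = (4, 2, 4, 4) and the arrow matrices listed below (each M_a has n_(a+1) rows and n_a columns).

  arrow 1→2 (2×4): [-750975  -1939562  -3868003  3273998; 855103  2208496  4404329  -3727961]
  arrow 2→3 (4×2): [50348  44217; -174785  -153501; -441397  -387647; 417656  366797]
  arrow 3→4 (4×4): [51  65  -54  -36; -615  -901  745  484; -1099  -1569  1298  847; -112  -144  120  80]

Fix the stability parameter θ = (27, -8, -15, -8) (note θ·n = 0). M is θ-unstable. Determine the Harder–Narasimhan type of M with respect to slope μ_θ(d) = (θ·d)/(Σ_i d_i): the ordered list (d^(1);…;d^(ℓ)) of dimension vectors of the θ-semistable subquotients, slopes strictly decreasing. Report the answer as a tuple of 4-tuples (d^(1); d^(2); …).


Via rank(M_{q-1}∘⋯∘M_p): M ≅ I[1,1]^2, I[1,4]^2, I[3,3], I[3,4], I[4,4].
μ_θ-semistable layers: μ^(1)=27; μ^(2)=-1; μ^(3)=-8; μ^(4)=-15

((2, 0, 0, 0); (2, 2, 2, 2); (0, 0, 0, 2); (0, 0, 2, 0))


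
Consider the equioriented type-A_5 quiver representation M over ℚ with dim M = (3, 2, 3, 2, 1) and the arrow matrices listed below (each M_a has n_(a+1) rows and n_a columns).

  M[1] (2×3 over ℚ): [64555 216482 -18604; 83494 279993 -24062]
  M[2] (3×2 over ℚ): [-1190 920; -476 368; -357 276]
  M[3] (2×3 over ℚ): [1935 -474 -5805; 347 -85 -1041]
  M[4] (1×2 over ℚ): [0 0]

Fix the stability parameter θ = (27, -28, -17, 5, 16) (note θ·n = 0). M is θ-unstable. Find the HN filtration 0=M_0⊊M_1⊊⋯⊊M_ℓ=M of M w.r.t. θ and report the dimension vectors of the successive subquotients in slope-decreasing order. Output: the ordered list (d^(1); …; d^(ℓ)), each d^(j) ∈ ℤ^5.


Interval decomposition of M: I[1,1], I[1,2], I[1,4], I[3,3], I[3,4], I[5,5].
HN type (ℓ=6): μ^(1)=27; μ^(2)=16; μ^(3)=5; μ^(4)=-1/2; μ^(5)=-6; μ^(6)=-17

((1, 0, 0, 0, 0); (0, 0, 0, 0, 1); (0, 0, 0, 2, 0); (1, 1, 0, 0, 0); (1, 1, 1, 0, 0); (0, 0, 2, 0, 0))


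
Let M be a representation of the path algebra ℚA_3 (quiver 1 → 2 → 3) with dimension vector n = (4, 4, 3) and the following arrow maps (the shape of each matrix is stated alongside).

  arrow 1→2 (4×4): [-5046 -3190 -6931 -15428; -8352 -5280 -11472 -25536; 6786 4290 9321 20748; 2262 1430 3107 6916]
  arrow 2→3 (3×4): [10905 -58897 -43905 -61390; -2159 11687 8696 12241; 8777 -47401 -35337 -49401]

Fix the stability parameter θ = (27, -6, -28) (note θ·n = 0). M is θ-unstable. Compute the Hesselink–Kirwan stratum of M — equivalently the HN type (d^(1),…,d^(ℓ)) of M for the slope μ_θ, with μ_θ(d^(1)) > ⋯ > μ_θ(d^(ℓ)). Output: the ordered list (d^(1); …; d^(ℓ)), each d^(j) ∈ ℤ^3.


Barcode: M ≅ I[1,1]^3, I[1,3], I[2,2], I[2,3]^2. HN layers by μ_θ (4 steps, strictly decreasing):
  μ^(1)=27; μ^(2)=-7/3; μ^(3)=-6; μ^(4)=-17

((3, 0, 0); (1, 1, 1); (0, 1, 0); (0, 2, 2))


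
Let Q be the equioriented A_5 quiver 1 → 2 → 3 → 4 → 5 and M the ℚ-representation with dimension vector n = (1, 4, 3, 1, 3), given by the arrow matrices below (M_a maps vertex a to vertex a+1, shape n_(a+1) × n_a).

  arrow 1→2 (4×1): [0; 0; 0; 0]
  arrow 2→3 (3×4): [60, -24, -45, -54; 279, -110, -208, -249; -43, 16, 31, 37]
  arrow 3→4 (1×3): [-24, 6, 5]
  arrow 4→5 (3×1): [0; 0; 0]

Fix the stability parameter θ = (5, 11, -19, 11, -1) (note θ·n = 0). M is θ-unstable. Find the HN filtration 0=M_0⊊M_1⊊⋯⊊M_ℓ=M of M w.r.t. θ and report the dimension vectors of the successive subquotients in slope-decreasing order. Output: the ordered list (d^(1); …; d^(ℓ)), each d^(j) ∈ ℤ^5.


Barcode: M ≅ I[1,1], I[2,2], I[2,3]^2, I[2,4], I[5,5]^3. HN layers by μ_θ (4 steps, strictly decreasing):
  μ^(1)=11; μ^(2)=5; μ^(3)=-1; μ^(4)=-4

((0, 1, 0, 1, 0); (1, 0, 0, 0, 0); (0, 0, 0, 0, 3); (0, 3, 3, 0, 0))


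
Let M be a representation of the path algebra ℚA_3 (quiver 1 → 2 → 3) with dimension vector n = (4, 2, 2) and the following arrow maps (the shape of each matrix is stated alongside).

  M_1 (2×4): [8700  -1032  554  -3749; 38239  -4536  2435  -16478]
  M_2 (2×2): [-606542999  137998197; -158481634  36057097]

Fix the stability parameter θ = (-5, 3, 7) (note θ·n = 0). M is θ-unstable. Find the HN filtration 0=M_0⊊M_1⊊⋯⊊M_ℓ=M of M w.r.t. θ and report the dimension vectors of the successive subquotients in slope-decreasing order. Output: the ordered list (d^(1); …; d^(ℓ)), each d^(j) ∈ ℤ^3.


Barcode: M ≅ I[1,1]^2, I[1,3]^2. HN layers by μ_θ (3 steps, strictly decreasing):
  μ^(1)=7; μ^(2)=3; μ^(3)=-5

((0, 0, 2); (0, 2, 0); (4, 0, 0))


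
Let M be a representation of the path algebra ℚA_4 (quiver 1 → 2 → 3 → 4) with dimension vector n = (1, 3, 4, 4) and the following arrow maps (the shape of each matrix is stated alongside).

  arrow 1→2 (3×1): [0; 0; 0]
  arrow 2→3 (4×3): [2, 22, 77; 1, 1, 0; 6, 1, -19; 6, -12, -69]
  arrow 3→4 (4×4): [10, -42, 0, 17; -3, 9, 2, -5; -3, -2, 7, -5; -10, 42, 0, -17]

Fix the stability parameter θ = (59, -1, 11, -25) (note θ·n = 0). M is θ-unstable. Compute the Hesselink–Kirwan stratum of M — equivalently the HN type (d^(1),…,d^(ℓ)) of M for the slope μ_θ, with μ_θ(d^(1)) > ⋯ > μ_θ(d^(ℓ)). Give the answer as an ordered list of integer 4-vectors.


Interval decomposition of M: I[1,1], I[2,4]^3, I[3,3], I[4,4].
HN type (ℓ=4): μ^(1)=59; μ^(2)=11; μ^(3)=-5; μ^(4)=-25

((1, 0, 0, 0); (0, 0, 1, 0); (0, 3, 3, 3); (0, 0, 0, 1))


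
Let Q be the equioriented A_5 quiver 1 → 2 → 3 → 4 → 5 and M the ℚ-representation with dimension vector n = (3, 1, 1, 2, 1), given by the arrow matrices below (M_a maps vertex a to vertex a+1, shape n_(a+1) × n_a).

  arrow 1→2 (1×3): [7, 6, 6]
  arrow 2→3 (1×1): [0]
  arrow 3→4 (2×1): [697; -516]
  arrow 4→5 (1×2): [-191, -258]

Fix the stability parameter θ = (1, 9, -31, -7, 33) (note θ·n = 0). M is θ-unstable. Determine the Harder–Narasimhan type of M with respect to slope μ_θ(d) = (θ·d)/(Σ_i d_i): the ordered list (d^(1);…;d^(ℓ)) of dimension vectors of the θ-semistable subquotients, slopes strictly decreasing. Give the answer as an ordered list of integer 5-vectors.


Via rank(M_{q-1}∘⋯∘M_p): M ≅ I[1,1]^2, I[1,2], I[3,5], I[4,4].
μ_θ-semistable layers: μ^(1)=33; μ^(2)=9; μ^(3)=1; μ^(4)=-7; μ^(5)=-31

((0, 0, 0, 0, 1); (0, 1, 0, 0, 0); (3, 0, 0, 0, 0); (0, 0, 0, 2, 0); (0, 0, 1, 0, 0))


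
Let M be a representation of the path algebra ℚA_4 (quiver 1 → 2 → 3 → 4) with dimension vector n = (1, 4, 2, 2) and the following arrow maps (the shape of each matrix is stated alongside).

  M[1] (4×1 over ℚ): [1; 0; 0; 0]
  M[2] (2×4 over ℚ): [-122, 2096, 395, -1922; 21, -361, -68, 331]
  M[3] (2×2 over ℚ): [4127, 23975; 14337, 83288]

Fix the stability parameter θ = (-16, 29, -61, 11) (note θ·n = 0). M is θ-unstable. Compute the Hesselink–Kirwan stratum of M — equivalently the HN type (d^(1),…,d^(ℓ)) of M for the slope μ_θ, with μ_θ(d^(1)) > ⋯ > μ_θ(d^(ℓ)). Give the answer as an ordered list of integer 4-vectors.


Barcode: M ≅ I[1,4], I[2,2]^2, I[2,4]. HN layers by μ_θ (3 steps, strictly decreasing):
  μ^(1)=29; μ^(2)=11; μ^(3)=-16

((0, 2, 0, 0); (0, 0, 0, 2); (1, 2, 2, 0))


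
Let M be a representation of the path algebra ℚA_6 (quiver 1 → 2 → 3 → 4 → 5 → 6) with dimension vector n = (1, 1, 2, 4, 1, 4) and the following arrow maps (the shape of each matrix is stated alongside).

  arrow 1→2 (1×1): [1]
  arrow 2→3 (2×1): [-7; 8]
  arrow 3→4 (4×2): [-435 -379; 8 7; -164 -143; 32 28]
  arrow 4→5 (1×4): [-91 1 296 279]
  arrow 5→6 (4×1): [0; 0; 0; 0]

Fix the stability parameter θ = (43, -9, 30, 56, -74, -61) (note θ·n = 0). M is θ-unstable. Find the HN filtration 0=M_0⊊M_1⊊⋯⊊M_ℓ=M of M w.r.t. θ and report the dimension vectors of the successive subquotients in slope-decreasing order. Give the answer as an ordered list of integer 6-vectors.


Barcode: M ≅ I[1,5], I[3,4], I[4,4]^2, I[6,6]^4. HN layers by μ_θ (4 steps, strictly decreasing):
  μ^(1)=56; μ^(2)=30; μ^(3)=46/5; μ^(4)=-61

((0, 0, 0, 3, 0, 0); (0, 0, 1, 0, 0, 0); (1, 1, 1, 1, 1, 0); (0, 0, 0, 0, 0, 4))


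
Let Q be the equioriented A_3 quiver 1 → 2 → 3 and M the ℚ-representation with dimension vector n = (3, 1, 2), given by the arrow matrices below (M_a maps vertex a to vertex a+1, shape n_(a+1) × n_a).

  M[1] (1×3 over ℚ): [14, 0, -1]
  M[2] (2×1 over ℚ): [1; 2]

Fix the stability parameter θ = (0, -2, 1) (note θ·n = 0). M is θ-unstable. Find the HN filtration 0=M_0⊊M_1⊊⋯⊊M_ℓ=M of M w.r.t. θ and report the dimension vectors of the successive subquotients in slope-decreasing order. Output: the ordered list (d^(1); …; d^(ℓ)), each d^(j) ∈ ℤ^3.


Barcode: M ≅ I[1,1]^2, I[1,3], I[3,3]. HN layers by μ_θ (3 steps, strictly decreasing):
  μ^(1)=1; μ^(2)=0; μ^(3)=-1

((0, 0, 2); (2, 0, 0); (1, 1, 0))


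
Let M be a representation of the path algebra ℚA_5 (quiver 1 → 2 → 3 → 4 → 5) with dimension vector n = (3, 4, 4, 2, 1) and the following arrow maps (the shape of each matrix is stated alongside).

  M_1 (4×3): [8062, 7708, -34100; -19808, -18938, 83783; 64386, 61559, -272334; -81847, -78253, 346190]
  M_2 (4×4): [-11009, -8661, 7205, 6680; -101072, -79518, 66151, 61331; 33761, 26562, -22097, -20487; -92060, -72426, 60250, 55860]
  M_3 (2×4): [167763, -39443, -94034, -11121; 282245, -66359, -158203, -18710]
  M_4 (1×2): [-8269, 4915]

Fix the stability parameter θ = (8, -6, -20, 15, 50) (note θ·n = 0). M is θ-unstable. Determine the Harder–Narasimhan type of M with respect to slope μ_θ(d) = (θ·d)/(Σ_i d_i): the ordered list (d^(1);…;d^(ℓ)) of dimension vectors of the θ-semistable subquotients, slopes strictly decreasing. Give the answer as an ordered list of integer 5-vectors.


Via rank(M_{q-1}∘⋯∘M_p): M ≅ I[1,3], I[1,4], I[1,5], I[2,2], I[3,3].
μ_θ-semistable layers: μ^(1)=50; μ^(2)=15; μ^(3)=-6; μ^(4)=-20

((0, 0, 0, 0, 1); (0, 0, 0, 2, 0); (3, 4, 3, 0, 0); (0, 0, 1, 0, 0))


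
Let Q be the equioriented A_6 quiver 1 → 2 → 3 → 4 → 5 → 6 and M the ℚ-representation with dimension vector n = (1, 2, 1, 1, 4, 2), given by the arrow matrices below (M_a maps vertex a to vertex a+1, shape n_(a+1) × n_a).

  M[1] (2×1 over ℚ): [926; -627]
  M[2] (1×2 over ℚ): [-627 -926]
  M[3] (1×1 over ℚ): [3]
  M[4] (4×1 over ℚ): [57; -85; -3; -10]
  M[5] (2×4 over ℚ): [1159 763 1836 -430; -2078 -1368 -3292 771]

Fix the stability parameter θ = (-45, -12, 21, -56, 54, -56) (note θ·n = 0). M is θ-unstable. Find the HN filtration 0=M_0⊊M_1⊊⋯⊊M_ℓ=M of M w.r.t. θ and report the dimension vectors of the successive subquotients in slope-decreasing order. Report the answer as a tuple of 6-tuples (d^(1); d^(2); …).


Via rank(M_{q-1}∘⋯∘M_p): M ≅ I[1,2], I[2,5], I[5,5], I[5,6]^2.
μ_θ-semistable layers: μ^(1)=54; μ^(2)=-1; μ^(3)=-12; μ^(4)=-47/3; μ^(5)=-45

((0, 0, 0, 0, 2, 0); (0, 0, 0, 0, 2, 2); (0, 1, 0, 0, 0, 0); (0, 1, 1, 1, 0, 0); (1, 0, 0, 0, 0, 0))


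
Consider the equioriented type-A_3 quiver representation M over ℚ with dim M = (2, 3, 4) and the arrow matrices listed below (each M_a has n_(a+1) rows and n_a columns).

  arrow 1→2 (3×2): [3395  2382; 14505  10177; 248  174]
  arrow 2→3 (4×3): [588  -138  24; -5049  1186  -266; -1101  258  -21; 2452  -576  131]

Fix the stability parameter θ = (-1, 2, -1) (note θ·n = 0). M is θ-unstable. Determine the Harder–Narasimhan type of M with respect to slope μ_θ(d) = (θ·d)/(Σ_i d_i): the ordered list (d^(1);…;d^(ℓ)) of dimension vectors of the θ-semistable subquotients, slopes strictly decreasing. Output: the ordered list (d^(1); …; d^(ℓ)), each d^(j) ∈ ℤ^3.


Barcode: M ≅ I[1,3]^2, I[2,3], I[3,3]. HN layers by μ_θ (2 steps, strictly decreasing):
  μ^(1)=1/2; μ^(2)=-1

((0, 3, 3); (2, 0, 1))


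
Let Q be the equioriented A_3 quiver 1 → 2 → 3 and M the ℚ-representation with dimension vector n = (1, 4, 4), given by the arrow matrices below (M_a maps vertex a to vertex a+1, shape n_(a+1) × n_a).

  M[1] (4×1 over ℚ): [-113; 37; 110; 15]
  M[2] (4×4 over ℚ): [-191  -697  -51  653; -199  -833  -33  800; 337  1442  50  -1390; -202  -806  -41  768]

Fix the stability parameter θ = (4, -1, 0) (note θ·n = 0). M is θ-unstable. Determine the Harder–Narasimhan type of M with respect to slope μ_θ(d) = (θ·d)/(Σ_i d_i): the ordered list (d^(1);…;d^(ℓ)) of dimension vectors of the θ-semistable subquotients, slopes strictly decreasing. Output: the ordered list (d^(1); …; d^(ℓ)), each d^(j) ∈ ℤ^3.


Barcode: M ≅ I[1,3], I[2,3]^3. HN layers by μ_θ (3 steps, strictly decreasing):
  μ^(1)=1; μ^(2)=0; μ^(3)=-1

((1, 1, 1); (0, 0, 3); (0, 3, 0))


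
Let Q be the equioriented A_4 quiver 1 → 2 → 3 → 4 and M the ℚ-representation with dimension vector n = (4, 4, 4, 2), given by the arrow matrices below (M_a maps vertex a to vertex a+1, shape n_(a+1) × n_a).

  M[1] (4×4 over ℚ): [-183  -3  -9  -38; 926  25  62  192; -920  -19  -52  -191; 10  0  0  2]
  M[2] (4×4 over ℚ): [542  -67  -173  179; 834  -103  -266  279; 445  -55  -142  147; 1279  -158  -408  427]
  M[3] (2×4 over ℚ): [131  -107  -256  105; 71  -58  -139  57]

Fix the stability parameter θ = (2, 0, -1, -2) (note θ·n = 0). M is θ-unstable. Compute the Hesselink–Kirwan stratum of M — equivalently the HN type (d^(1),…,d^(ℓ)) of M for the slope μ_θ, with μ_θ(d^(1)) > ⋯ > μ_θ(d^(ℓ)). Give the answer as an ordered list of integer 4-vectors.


Interval decomposition of M: I[1,3]^2, I[1,4]^2.
HN type (ℓ=2): μ^(1)=1/3; μ^(2)=-1/4

((2, 2, 2, 0); (2, 2, 2, 2))


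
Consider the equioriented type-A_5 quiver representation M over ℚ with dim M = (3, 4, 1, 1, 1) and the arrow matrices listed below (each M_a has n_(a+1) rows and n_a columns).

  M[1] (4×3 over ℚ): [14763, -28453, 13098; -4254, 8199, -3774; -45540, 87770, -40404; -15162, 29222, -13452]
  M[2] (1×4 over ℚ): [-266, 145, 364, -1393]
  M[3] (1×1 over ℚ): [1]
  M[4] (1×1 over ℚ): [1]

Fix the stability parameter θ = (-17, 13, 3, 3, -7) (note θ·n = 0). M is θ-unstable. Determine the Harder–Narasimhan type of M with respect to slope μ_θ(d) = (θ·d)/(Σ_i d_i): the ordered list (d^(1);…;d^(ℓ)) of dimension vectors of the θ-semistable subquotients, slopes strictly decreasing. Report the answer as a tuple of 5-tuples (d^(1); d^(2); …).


Interval decomposition of M: I[1,1], I[1,2], I[1,5], I[2,2]^2.
HN type (ℓ=3): μ^(1)=13; μ^(2)=3; μ^(3)=-17

((0, 3, 0, 0, 0); (0, 1, 1, 1, 1); (3, 0, 0, 0, 0))


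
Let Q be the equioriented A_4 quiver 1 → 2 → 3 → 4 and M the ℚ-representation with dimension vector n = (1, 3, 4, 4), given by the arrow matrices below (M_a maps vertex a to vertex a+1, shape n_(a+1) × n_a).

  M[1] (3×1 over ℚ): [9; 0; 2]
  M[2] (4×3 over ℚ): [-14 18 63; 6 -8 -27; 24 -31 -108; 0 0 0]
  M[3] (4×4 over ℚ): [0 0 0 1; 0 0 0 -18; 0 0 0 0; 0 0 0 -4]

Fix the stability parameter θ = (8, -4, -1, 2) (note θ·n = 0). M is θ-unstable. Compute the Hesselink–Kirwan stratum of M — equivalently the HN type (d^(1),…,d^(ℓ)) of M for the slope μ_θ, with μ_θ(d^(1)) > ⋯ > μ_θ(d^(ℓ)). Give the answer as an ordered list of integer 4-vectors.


Interval decomposition of M: I[1,2], I[2,3]^2, I[3,3], I[3,4], I[4,4]^3.
HN type (ℓ=3): μ^(1)=2; μ^(2)=-1; μ^(3)=-4

((1, 1, 0, 4); (0, 0, 4, 0); (0, 2, 0, 0))


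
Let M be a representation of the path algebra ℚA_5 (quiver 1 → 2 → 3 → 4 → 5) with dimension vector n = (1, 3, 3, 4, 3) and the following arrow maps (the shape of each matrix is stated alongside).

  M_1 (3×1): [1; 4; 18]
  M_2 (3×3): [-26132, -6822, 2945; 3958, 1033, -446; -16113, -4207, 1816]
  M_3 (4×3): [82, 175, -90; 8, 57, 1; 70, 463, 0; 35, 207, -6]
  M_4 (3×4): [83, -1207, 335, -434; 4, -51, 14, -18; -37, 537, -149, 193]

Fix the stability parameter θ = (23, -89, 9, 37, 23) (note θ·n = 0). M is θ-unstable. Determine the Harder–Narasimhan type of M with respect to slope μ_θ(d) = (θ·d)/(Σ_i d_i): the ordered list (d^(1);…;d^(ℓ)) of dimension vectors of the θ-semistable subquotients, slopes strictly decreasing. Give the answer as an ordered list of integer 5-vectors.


Interval decomposition of M: I[1,5], I[2,5]^2, I[4,4].
HN type (ℓ=5): μ^(1)=37; μ^(2)=30; μ^(3)=9; μ^(4)=-33; μ^(5)=-89

((0, 0, 0, 1, 0); (0, 0, 0, 3, 3); (0, 0, 3, 0, 0); (1, 1, 0, 0, 0); (0, 2, 0, 0, 0))


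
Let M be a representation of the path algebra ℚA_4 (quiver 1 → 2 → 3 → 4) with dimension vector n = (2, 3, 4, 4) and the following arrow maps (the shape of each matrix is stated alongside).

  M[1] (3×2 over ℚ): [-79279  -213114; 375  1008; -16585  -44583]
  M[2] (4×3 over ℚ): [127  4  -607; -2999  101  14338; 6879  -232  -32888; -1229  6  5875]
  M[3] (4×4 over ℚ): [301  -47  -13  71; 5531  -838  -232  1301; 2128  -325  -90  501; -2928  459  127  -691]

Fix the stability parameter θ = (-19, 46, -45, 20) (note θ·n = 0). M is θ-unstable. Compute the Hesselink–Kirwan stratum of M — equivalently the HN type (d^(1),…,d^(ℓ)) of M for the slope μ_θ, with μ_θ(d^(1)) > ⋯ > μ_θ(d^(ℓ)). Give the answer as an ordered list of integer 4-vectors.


Interval decomposition of M: I[1,4]^2, I[2,4], I[3,4].
HN type (ℓ=4): μ^(1)=20; μ^(2)=1/2; μ^(3)=-19; μ^(4)=-45

((0, 0, 0, 4); (0, 3, 3, 0); (2, 0, 0, 0); (0, 0, 1, 0))


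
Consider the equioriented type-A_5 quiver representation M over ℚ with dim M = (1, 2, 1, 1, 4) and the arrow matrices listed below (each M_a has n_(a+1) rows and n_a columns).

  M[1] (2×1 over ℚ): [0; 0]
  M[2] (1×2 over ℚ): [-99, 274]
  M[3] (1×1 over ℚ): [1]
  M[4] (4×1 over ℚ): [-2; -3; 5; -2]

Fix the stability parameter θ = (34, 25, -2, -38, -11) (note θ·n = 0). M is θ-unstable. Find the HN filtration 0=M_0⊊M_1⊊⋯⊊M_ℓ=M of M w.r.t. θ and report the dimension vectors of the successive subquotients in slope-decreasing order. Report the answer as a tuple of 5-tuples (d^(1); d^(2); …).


Via rank(M_{q-1}∘⋯∘M_p): M ≅ I[1,1], I[2,2], I[2,5], I[5,5]^3.
μ_θ-semistable layers: μ^(1)=34; μ^(2)=25; μ^(3)=-13/2; μ^(4)=-11

((1, 0, 0, 0, 0); (0, 1, 0, 0, 0); (0, 1, 1, 1, 1); (0, 0, 0, 0, 3))


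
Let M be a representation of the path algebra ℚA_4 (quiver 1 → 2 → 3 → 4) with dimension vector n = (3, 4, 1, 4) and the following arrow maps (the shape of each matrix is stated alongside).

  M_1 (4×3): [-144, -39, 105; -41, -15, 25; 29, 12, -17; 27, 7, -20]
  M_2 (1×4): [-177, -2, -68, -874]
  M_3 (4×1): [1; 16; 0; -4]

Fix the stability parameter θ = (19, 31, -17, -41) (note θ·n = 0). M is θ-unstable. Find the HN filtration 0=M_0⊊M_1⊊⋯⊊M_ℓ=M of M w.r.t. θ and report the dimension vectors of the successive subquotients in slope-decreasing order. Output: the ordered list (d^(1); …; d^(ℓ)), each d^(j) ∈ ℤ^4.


Barcode: M ≅ I[1,2]^2, I[1,4], I[2,2], I[4,4]^3. HN layers by μ_θ (4 steps, strictly decreasing):
  μ^(1)=31; μ^(2)=19; μ^(3)=-2; μ^(4)=-41

((0, 3, 0, 0); (2, 0, 0, 0); (1, 1, 1, 1); (0, 0, 0, 3))


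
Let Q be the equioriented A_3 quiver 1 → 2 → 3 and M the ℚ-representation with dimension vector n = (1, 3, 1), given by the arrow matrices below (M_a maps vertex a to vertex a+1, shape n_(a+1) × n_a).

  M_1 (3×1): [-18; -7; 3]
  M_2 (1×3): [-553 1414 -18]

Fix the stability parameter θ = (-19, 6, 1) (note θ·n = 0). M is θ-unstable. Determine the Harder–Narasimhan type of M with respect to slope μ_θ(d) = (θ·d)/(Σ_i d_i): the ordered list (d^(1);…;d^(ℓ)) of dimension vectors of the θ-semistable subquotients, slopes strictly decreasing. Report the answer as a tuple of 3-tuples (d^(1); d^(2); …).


Interval decomposition of M: I[1,3], I[2,2]^2.
HN type (ℓ=3): μ^(1)=6; μ^(2)=7/2; μ^(3)=-19

((0, 2, 0); (0, 1, 1); (1, 0, 0))


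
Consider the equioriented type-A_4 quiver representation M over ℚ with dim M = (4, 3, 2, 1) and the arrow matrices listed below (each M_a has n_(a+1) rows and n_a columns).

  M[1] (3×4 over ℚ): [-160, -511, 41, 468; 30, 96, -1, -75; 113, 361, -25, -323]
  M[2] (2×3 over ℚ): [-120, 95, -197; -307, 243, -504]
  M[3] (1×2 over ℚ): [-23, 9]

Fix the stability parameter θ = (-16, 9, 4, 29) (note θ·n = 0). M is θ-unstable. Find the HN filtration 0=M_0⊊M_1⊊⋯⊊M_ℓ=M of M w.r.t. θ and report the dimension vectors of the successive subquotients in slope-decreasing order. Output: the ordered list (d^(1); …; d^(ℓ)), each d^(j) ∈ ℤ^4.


Interval decomposition of M: I[1,1], I[1,2], I[1,3], I[1,4].
HN type (ℓ=4): μ^(1)=29; μ^(2)=9; μ^(3)=13/2; μ^(4)=-16

((0, 0, 0, 1); (0, 1, 0, 0); (0, 2, 2, 0); (4, 0, 0, 0))


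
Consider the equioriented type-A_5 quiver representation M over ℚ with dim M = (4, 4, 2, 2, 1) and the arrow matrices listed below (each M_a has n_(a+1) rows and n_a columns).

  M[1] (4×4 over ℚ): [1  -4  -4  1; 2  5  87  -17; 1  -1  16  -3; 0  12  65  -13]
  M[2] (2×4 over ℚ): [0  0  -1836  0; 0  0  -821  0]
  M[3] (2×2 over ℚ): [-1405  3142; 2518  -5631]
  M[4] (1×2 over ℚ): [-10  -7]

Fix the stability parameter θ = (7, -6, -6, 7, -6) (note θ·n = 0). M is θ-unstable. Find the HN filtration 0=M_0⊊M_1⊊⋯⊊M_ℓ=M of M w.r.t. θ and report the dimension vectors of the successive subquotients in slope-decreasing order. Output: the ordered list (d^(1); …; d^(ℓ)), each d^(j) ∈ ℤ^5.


Barcode: M ≅ I[1,1], I[1,2]^2, I[1,5], I[2,2], I[3,4]. HN layers by μ_θ (4 steps, strictly decreasing):
  μ^(1)=7; μ^(2)=1/2; μ^(3)=-5/3; μ^(4)=-6

((1, 0, 0, 1, 0); (2, 2, 0, 1, 1); (1, 1, 1, 0, 0); (0, 1, 1, 0, 0))


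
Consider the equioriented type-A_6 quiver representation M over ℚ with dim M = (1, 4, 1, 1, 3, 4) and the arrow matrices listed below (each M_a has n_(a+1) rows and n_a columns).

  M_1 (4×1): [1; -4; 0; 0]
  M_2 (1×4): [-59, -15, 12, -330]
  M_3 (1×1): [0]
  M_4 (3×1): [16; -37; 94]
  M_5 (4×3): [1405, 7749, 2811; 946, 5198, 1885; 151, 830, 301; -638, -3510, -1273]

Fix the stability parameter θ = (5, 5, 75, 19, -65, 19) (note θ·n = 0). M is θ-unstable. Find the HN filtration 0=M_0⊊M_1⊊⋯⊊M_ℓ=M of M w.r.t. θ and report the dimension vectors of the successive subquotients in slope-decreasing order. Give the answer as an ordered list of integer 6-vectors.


Interval decomposition of M: I[1,3], I[2,2]^3, I[4,6], I[5,6]^2, I[6,6].
HN type (ℓ=5): μ^(1)=75; μ^(2)=19; μ^(3)=5; μ^(4)=-23; μ^(5)=-65

((0, 0, 1, 0, 0, 0); (0, 0, 0, 0, 0, 4); (1, 4, 0, 0, 0, 0); (0, 0, 0, 1, 1, 0); (0, 0, 0, 0, 2, 0))


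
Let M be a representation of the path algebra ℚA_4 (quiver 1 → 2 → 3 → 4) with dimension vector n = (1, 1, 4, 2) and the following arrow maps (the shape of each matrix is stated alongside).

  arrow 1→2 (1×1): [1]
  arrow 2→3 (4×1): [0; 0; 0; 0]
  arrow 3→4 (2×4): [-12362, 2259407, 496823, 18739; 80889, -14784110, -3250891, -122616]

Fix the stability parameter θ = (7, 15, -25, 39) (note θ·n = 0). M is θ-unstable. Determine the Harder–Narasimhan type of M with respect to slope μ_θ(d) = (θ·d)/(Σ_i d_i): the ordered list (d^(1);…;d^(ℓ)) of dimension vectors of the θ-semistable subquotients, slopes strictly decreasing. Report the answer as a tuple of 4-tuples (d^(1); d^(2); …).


Interval decomposition of M: I[1,2], I[3,3]^2, I[3,4]^2.
HN type (ℓ=4): μ^(1)=39; μ^(2)=15; μ^(3)=7; μ^(4)=-25

((0, 0, 0, 2); (0, 1, 0, 0); (1, 0, 0, 0); (0, 0, 4, 0))
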